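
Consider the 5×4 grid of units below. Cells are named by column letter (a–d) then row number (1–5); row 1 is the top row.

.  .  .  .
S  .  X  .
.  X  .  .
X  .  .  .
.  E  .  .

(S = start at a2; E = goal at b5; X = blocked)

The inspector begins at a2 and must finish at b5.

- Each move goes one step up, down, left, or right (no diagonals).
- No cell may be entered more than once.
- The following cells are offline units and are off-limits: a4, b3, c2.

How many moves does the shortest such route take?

10

The Manhattan distance from a2 to b5 is |2−5| + |1−2| = 4, so at least 4 moves are needed.
That bound ignores the blocked cells. Measuring each leg by the fewest moves that actually steer around them (a2→b5: 10) raises the lower bound to 10.
A route of 10 moves exists: a2 → a1 → b1 → c1 → d1 → d2 → d3 → d4 → d5 → c5 → b5.
Since 10 matches that lower bound, it is optimal.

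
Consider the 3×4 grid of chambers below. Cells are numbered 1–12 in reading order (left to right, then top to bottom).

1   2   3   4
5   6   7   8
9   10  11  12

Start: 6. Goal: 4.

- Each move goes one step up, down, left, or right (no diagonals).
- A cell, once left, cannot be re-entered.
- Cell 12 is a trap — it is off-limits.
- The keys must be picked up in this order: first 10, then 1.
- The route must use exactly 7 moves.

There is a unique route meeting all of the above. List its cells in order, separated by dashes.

The waypoints must appear in the order 10, 1, with no cell reused.
Route from 6: down 1 to 10, left 1 to 9, up 2 to 1, right 3 to 4 — 7 moves in all.
Check: order respected (10 at step 1, 1 at step 4); 7 moves as required.

6 - 10 - 9 - 5 - 1 - 2 - 3 - 4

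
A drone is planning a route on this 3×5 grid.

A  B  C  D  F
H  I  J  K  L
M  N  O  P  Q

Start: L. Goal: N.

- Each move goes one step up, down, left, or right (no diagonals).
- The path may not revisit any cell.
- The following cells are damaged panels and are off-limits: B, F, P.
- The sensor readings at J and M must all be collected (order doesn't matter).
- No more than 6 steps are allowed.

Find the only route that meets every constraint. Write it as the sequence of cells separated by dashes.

L - K - J - I - H - M - N

Any route must reach J and M and still end at N within 6 moves, so the order of the required stops is forced.
Route from L: left 4 to H, down 1 to M, right 1 to N — 6 moves in all.
Check: all required cells visited; 6 ≤ 6 moves.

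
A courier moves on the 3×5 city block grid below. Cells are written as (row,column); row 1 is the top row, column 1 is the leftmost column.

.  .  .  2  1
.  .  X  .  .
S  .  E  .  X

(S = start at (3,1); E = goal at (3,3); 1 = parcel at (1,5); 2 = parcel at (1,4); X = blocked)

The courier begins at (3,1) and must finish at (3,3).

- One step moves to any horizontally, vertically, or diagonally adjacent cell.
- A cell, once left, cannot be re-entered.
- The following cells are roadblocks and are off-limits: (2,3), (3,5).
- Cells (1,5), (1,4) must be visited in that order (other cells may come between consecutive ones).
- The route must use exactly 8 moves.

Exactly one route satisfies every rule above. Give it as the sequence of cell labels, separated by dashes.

(3,1) - (2,2) - (1,3) - (2,4) - (1,5) - (1,4) - (2,5) - (3,4) - (3,3)

The waypoints must appear in the order (1,5), (1,4), with no cell reused.
Route from (3,1): up-right 2 to (1,3), down-right 1 to (2,4), up-right 1 to (1,5), left 1 to (1,4), down-right 1 to (2,5), down-left 1 to (3,4), left 1 to (3,3) — 8 moves in all.
Check: order respected (1 at step 4, 2 at step 5); 8 moves as required.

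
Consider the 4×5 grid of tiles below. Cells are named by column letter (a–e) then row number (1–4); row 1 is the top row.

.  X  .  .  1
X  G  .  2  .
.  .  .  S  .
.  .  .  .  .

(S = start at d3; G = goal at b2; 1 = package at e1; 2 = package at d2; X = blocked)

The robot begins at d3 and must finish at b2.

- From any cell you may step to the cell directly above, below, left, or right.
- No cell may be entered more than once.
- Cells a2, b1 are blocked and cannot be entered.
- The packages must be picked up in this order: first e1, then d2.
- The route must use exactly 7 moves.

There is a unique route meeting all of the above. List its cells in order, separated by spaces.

d3 e3 e2 e1 d1 d2 c2 b2

The waypoints must appear in the order e1, d2, with no cell reused.
Route from d3: right to e3, 2× up (reaching e1), left to d1, down to d2, 2× left (reaching b2) — 7 moves in all.
Check: order respected (1 at step 3, 2 at step 5); 7 moves as required.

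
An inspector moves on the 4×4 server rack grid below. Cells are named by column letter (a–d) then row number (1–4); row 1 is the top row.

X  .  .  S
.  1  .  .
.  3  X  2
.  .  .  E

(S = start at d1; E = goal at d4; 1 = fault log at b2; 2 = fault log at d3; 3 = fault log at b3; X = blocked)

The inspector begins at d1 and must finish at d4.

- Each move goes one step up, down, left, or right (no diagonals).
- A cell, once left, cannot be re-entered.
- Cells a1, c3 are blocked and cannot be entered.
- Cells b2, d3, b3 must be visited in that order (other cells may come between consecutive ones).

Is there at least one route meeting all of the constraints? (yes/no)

no

Even ignoring the required order, no revisit-free route from d1 to d4 manages to pass through all of b2, d3, and b3: branching out from d1, every path either misses one of them or, having collected them, can no longer reach d4 without re-entering a cell.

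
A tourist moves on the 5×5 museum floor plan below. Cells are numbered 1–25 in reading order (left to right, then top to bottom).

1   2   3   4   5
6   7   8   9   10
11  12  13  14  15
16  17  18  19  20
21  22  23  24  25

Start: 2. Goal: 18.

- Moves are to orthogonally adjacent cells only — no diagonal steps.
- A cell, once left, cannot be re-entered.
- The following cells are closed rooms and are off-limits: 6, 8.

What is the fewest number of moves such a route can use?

4

The Manhattan distance from 2 to 18 is |1−4| + |2−3| = 4, so at least 4 moves are needed.
A route of 4 moves achieves this: 2 → 7 → 12 → 17 → 18.
Since 4 matches the lower bound, it is optimal.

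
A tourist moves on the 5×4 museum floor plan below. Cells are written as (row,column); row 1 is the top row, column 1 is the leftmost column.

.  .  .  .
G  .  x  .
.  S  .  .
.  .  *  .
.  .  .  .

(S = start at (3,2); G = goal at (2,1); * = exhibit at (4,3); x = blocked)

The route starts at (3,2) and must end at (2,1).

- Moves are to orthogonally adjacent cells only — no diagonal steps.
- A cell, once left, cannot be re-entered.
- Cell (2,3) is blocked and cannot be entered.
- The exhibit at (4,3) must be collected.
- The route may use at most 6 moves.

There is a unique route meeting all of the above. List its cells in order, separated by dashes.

(3,2) - (3,3) - (4,3) - (4,2) - (4,1) - (3,1) - (2,1)

The budget equals the shortest possible length, so every move has to be on a shortest route through the required cells.
Route from (3,2): right to (3,3), down to (4,3), 2× left (reaching (4,1)), 2× up (reaching (2,1)) — 6 moves in all.
Check: all required cells visited; 6 ≤ 6 moves.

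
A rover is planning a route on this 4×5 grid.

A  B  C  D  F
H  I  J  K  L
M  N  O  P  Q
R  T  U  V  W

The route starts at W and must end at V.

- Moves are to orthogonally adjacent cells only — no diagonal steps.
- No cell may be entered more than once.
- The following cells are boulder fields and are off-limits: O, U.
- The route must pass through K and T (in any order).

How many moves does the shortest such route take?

Any route passes through K and T in some order between W and V. Summing Manhattan distances along each leg and taking the cheapest ordering (W → K → T → V) gives a lower bound of 3 + 4 + 2 = 9 moves.
That bound ignores the blocked cells. Measuring each leg by the fewest moves that actually steer around them (W→K: 3; K→T: 4; T→V: 6) raises the lower bound to 13.
The shortest route satisfying every rule uses 17 moves: W → Q → L → F → D → C → B → A → H → M → R → T → N → I → J → K → P → V.
The no-revisit rule (legs can't share cells) pushes the minimum above the 13-move bound; an exhaustive check rules out every length from 13 to 16 (on a 4-connected grid the length of any start-to-goal walk has the same parity as the Manhattan bound, so only lengths 13, 15, 17, … need checking), leaving 17 as the minimum.

17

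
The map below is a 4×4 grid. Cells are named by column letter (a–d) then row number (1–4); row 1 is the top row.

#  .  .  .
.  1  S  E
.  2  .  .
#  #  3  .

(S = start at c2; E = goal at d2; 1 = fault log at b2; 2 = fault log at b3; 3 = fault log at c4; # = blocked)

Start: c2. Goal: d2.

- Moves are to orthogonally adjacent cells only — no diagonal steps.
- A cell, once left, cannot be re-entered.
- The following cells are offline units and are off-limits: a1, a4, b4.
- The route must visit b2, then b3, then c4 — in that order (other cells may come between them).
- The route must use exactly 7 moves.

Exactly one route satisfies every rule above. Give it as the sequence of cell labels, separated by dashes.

The waypoints must appear in the order b2, b3, c4, with no cell reused.
Route from c2: left to b2, down to b3, right to c3, down to c4, right to d4, 2× up (reaching d2) — 7 moves in all.
Check: order respected (1 at step 1, 2 at step 2, 3 at step 4); 7 moves as required.

c2 - b2 - b3 - c3 - c4 - d4 - d3 - d2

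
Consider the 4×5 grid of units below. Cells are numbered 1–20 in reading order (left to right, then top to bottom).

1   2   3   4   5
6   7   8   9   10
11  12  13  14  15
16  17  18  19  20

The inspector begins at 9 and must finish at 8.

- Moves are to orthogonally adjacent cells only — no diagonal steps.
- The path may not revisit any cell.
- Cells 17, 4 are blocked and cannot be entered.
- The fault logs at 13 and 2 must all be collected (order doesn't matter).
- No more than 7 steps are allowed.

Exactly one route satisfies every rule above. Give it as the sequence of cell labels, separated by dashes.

The budget equals the shortest possible length, so every move has to be on a shortest route through the required cells.
Route from 9: down to 14, 2× left (reaching 12), 2× up (reaching 2), right to 3, down to 8 — 7 moves in all.
Check: all required cells visited; 7 ≤ 7 moves.

9 - 14 - 13 - 12 - 7 - 2 - 3 - 8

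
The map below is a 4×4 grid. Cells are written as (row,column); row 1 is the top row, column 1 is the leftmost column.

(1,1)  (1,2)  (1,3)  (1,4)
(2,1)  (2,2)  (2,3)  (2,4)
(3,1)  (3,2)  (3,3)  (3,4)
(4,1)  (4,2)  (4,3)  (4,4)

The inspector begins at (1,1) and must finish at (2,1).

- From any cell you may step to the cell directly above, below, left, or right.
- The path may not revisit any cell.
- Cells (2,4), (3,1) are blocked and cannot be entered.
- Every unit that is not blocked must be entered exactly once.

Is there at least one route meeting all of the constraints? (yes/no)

Cell (1,4) has only one open neighbour but is neither the start nor the goal, so a Hamiltonian route would have to both enter and leave it through the same neighbour — impossible without revisiting.

no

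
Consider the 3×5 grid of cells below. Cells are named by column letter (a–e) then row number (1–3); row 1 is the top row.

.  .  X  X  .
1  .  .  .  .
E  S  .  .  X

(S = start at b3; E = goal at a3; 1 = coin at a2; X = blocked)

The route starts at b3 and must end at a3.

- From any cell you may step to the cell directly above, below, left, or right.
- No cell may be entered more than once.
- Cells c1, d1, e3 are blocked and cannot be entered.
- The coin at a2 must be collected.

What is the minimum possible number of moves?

3

Any route passes through a2 somewhere between b3 and a3. Summing Manhattan distances along the two legs (b3 → a2 → a3) gives a lower bound of 2 + 1 = 3 moves.
A route of 3 moves achieves this: b3 → b2 → a2 → a3.
Since 3 matches the lower bound, it is optimal.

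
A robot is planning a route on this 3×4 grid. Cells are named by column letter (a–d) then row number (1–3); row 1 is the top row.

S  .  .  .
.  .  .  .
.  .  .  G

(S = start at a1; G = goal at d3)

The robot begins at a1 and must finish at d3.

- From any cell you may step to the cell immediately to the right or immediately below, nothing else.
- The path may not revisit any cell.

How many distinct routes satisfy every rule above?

10

A right/down-only route from a1 to d3 makes exactly 2 down-moves and 3 right-moves in some order.
With no other constraints that would be C(5,2) = 10 routes.
That gives 10 routes.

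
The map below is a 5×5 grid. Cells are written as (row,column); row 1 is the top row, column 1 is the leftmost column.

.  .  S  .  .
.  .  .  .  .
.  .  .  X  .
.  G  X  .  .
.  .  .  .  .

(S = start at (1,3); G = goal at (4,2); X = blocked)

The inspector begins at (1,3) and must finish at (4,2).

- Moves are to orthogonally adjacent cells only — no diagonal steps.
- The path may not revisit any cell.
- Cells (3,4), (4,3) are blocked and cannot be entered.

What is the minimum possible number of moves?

The Manhattan distance from (1,3) to (4,2) is |1−4| + |3−2| = 4, so at least 4 moves are needed.
A route of 4 moves achieves this: (1,3) → (2,3) → (3,3) → (3,2) → (4,2).
Since 4 matches the lower bound, it is optimal.

4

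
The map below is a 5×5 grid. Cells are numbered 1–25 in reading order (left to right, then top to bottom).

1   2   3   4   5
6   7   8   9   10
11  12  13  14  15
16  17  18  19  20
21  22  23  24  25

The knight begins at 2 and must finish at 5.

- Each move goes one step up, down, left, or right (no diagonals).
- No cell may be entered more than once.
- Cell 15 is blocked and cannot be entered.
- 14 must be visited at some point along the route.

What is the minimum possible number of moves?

7

Any route passes through 14 somewhere between 2 and 5. Summing Manhattan distances along the two legs (2 → 14 → 5) gives a lower bound of 4 + 3 = 7 moves.
A route of 7 moves achieves this: 2 → 7 → 12 → 13 → 14 → 9 → 4 → 5.
Since 7 matches the lower bound, it is optimal.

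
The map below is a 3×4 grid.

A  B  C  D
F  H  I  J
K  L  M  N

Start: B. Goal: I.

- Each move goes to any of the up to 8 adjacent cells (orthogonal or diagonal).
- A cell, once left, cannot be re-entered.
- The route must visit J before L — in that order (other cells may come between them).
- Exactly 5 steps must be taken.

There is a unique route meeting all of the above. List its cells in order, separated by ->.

B -> C -> J -> M -> L -> I

The waypoints must appear in the order J, L, with no cell reused.
Route from B: right to C, down-right to J, down-left to M, left to L, up-right to I — 5 moves in all.
Check: order respected (J at step 2, L at step 4); 5 moves as required.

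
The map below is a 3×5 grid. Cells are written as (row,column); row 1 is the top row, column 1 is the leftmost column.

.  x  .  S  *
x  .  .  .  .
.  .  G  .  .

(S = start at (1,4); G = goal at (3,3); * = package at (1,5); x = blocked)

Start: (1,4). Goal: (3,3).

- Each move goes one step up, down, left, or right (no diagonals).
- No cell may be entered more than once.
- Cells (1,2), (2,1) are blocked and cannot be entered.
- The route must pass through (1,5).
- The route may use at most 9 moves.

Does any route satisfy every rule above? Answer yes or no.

One route that works: (1,4) → (1,5) → (2,5) → (3,5) → (3,4) → (3,3).

yes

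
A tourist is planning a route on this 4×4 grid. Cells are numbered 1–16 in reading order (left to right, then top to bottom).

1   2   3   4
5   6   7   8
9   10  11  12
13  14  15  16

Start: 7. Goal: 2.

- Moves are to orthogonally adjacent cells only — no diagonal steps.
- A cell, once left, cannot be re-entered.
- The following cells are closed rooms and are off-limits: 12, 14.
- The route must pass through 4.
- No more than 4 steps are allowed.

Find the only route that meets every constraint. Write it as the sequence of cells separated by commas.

The budget equals the shortest possible length, so every move has to be on a shortest route through the required cells.
Route from 7: right to 8, up to 4, 2× left (reaching 2) — 4 moves in all.
Check: all required cells visited; 4 ≤ 4 moves.

7, 8, 4, 3, 2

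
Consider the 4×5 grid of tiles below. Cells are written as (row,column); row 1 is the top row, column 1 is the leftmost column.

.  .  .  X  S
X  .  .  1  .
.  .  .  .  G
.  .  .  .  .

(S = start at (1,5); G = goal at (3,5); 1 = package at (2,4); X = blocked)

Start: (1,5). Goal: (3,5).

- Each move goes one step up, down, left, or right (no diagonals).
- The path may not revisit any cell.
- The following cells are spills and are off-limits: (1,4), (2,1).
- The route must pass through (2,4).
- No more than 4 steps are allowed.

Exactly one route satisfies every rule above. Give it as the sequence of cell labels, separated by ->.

(1,5) -> (2,5) -> (2,4) -> (3,4) -> (3,5)

Any route must reach (2,4) and still end at (3,5) within 4 moves, so the order of the required stops is forced.
Route from (1,5): down 1 to (2,5), left 1 to (2,4), down 1 to (3,4), right 1 to (3,5) — 4 moves in all.
Check: all required cells visited; 4 ≤ 4 moves.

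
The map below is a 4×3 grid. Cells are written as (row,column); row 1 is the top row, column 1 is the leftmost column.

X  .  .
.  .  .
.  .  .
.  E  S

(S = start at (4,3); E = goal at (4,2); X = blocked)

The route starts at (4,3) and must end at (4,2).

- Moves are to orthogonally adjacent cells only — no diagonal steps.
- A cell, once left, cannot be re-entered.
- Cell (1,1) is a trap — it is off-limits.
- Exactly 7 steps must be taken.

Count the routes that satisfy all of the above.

Need simple routes of exactly 7 moves from (4,3) to (4,2) (Manhattan distance 1, so 3 moves are spent on a detour and 3 undoing it).
Enumerating: (4,3) (3,3) (2,3) (1,3) (1,2) (2,2) (3,2) (4,2) | (4,3) (3,3) (2,3) (2,2) (3,2) (3,1) (4,1) (4,2) | (4,3) (3,3) (2,3) (2,2) (2,1) (3,1) (4,1) (4,2) | (4,3) (3,3) (2,3) (2,2) (2,1) (3,1) (3,2) (4,2) | (4,3) (3,3) (3,2) (2,2) (2,1) (3,1) (4,1) (4,2).
That gives 5 routes.

5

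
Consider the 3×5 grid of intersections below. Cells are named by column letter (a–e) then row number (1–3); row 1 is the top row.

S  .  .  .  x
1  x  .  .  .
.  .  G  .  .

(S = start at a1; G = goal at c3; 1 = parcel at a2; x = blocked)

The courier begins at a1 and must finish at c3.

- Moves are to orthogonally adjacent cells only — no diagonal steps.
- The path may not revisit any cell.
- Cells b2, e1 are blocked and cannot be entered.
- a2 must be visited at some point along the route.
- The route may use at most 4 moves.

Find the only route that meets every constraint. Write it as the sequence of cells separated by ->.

a1 -> a2 -> a3 -> b3 -> c3

The budget equals the shortest possible length, so every move has to be on a shortest route through the required cells.
Route from a1: down 2 to a3, right 2 to c3 — 4 moves in all.
Check: all required cells visited; 4 ≤ 4 moves.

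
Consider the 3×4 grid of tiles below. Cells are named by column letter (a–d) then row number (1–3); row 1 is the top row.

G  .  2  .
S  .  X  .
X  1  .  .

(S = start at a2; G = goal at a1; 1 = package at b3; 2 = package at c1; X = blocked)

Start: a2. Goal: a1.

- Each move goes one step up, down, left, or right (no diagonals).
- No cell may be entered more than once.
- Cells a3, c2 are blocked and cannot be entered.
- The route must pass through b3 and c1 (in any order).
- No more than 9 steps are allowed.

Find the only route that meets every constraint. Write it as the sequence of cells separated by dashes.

a2 - b2 - b3 - c3 - d3 - d2 - d1 - c1 - b1 - a1

Any route must reach b3 and c1 and still end at a1 within 9 moves, so the order of the required stops is forced.
Route from a2: right 1 to b2, down 1 to b3, right 2 to d3, up 2 to d1, left 3 to a1 — 9 moves in all.
Check: all required cells visited; 9 ≤ 9 moves.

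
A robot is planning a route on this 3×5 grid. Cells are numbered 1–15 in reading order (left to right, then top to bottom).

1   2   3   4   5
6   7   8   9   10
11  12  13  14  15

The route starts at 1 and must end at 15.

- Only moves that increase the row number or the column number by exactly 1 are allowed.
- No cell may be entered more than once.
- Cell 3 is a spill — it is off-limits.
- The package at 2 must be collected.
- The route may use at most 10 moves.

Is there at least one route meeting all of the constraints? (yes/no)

yes

One route that works: 1 → 2 → 7 → 12 → 13 → 14 → 15.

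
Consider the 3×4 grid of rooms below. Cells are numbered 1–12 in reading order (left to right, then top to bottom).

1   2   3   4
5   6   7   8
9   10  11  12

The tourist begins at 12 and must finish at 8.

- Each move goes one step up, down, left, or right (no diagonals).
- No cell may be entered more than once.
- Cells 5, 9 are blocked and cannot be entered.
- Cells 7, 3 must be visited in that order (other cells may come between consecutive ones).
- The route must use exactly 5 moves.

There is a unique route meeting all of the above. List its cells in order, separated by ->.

The waypoints must appear in the order 7, 3, with no cell reused.
Route from 12: left to 11, 2× up (reaching 3), right to 4, down to 8 — 5 moves in all.
Check: order respected (7 at step 2, 3 at step 3); 5 moves as required.

12 -> 11 -> 7 -> 3 -> 4 -> 8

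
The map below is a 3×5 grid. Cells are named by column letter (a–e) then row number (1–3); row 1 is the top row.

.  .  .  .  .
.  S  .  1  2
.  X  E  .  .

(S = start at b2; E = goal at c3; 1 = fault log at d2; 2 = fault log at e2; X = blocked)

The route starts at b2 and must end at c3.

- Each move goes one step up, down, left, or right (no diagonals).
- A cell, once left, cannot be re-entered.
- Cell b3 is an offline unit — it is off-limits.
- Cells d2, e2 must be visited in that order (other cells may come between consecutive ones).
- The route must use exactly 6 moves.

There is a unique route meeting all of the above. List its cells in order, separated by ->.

b2 -> c2 -> d2 -> e2 -> e3 -> d3 -> c3

The waypoints must appear in the order d2, e2, with no cell reused.
Route from b2: right 3 to e2, down 1 to e3, left 2 to c3 — 6 moves in all.
Check: order respected (1 at step 2, 2 at step 3); 6 moves as required.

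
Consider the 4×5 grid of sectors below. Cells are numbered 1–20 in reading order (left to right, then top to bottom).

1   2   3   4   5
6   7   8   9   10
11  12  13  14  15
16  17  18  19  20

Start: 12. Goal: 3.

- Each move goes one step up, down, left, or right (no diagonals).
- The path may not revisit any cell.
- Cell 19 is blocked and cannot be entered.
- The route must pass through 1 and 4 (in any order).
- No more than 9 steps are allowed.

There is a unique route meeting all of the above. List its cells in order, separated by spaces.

12 11 6 1 2 7 8 9 4 3

The 9-move cap with required stops at 1, 4 leaves no slack for detours.
Route from 12: left to 11, 2× up (reaching 1), right to 2, down to 7, 2× right (reaching 9), up to 4, left to 3 — 9 moves in all.
Check: all required cells visited; 9 ≤ 9 moves.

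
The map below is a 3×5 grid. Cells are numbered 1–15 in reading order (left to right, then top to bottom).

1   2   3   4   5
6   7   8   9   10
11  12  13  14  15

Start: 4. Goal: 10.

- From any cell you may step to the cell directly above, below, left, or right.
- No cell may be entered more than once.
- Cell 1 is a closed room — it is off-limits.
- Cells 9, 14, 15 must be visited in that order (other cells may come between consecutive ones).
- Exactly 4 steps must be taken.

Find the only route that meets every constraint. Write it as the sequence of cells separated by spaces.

4 9 14 15 10

The waypoints must appear in the order 9, 14, 15, with no cell reused.
Route from 4: 2× down (reaching 14), right to 15, up to 10 — 4 moves in all.
Check: order respected (9 at step 1, 14 at step 2, 15 at step 3); 4 moves as required.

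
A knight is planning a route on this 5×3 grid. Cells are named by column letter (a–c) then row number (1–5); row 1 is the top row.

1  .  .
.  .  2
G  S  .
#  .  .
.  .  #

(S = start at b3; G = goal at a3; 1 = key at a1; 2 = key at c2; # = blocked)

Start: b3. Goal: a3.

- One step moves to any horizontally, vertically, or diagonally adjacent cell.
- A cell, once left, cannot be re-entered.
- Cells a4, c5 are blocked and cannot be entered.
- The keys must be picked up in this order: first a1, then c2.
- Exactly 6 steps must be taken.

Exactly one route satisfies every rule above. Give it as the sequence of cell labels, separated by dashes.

The waypoints must appear in the order a1, c2, with no cell reused.
Route from b3: up-left 1 to a2, up 1 to a1, right 1 to b1, down-right 1 to c2, left 1 to b2, down-left 1 to a3 — 6 moves in all.
Check: order respected (1 at step 2, 2 at step 4); 6 moves as required.

b3 - a2 - a1 - b1 - c2 - b2 - a3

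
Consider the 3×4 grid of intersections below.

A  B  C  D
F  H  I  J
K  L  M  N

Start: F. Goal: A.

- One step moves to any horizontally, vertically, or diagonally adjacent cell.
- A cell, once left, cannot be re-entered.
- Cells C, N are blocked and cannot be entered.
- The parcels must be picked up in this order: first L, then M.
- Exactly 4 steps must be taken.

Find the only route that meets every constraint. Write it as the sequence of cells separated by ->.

F -> L -> M -> H -> A

The waypoints must appear in the order L, M, with no cell reused.
Route from F: down-right 1 to L, right 1 to M, up-left 2 to A — 4 moves in all.
Check: order respected (L at step 1, M at step 2); 4 moves as required.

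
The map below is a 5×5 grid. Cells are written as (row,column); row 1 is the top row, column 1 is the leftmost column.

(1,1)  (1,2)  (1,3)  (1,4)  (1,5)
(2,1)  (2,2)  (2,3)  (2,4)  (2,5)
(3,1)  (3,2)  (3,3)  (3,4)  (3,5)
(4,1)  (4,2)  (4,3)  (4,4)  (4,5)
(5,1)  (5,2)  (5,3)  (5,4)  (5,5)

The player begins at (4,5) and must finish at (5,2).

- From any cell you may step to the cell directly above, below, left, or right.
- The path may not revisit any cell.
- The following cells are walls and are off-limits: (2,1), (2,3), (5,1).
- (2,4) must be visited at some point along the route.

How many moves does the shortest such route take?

8

Any route passes through (2,4) somewhere between (4,5) and (5,2). Summing Manhattan distances along the two legs ((4,5) → (2,4) → (5,2)) gives a lower bound of 3 + 5 = 8 moves.
A route of 8 moves achieves this: (4,5) → (3,5) → (2,5) → (2,4) → (3,4) → (4,4) → (5,4) → (5,3) → (5,2).
Since 8 matches the lower bound, it is optimal.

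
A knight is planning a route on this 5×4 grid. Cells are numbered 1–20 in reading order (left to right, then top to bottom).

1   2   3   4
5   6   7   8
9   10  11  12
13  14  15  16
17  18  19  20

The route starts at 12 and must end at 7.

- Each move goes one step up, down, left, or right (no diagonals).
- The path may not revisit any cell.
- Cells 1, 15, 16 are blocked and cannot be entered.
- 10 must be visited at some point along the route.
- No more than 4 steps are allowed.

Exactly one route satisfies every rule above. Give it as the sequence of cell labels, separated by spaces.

The 4-move cap with required stops at 10 leaves no slack for detours.
Route from 12: left 2 to 10, up 1 to 6, right 1 to 7 — 4 moves in all.
Check: all required cells visited; 4 ≤ 4 moves.

12 11 10 6 7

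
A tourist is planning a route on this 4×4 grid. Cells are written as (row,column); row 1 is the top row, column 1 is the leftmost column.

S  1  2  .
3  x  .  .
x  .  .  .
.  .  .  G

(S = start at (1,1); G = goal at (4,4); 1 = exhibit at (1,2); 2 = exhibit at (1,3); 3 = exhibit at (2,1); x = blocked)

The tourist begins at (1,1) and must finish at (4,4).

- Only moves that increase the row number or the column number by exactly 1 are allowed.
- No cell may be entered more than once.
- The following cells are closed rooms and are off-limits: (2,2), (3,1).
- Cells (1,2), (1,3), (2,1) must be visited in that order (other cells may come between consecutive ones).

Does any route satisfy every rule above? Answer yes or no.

no

(2,1) lies to the left of (1,3), so going from (1,3) to (2,1) would need a leftward move — but moves only go right/down, so (1,3) cannot be visited before (2,1).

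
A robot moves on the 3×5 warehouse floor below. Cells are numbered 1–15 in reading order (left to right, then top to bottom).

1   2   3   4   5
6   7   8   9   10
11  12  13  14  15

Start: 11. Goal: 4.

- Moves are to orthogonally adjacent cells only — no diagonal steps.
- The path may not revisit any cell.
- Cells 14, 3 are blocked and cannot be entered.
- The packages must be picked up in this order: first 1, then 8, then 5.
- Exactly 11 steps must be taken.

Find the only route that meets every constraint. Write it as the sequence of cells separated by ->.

The waypoints must appear in the order 1, 8, 5, with no cell reused.
Route from 11: up 2 to 1, right 1 to 2, down 2 to 12, right 1 to 13, up 1 to 8, right 2 to 10, up 1 to 5, left 1 to 4 — 11 moves in all.
Check: order respected (1 at step 2, 8 at step 7, 5 at step 10); 11 moves as required.

11 -> 6 -> 1 -> 2 -> 7 -> 12 -> 13 -> 8 -> 9 -> 10 -> 5 -> 4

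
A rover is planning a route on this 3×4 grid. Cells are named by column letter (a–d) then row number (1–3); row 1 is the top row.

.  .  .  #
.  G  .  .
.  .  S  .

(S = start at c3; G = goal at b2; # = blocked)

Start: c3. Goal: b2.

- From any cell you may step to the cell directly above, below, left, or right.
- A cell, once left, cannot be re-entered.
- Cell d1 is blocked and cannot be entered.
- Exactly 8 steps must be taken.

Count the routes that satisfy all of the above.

Need simple routes of exactly 8 moves from c3 to b2 (Manhattan distance 2, so 3 moves are spent on a detour and 3 undoing it).
Enumerating: c3 c2 c1 b1 a1 a2 a3 b3 b2 | c3 b3 a3 a2 a1 b1 c1 c2 b2 | c3 d3 d2 c2 c1 b1 a1 a2 b2.
That gives 3 routes.

3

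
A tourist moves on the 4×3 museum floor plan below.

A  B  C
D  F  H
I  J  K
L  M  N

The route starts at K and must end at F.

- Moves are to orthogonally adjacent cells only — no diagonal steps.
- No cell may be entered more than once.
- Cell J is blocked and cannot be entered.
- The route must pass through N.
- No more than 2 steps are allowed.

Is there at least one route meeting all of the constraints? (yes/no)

no

Even ignoring the no-revisit rule, getting from K to F via N needs at least 1 + 3 = 4 moves (Manhattan distance per leg), which exceeds the 2-move limit.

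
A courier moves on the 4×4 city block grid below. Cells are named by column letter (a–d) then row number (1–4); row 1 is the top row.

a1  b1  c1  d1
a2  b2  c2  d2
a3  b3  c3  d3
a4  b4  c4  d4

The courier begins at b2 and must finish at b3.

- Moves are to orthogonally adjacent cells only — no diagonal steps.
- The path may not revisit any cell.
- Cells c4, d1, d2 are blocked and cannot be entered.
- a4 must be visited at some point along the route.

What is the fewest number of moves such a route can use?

5

Any route passes through a4 somewhere between b2 and b3. Summing Manhattan distances along the two legs (b2 → a4 → b3) gives a lower bound of 3 + 2 = 5 moves.
A route of 5 moves achieves this: b2 → a2 → a3 → a4 → b4 → b3.
Since 5 matches the lower bound, it is optimal.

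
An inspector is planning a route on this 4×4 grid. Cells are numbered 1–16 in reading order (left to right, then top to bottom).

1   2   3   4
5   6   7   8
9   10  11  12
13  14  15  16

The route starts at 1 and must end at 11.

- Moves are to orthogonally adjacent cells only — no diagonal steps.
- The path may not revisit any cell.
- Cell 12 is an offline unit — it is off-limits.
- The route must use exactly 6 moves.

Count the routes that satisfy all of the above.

Need simple routes of exactly 6 moves from 1 to 11 (Manhattan distance 4, so 1 moves are spent on a detour and 1 undoing it).
Branch systematically from the start, pruning whenever the remaining move budget drops below the Manhattan distance to 11 or differs from it in parity. Grouping the completions by first move — via 5: 6; via 2: 4 — and summing: 6 + 4 = 10.
That gives 10 routes.

10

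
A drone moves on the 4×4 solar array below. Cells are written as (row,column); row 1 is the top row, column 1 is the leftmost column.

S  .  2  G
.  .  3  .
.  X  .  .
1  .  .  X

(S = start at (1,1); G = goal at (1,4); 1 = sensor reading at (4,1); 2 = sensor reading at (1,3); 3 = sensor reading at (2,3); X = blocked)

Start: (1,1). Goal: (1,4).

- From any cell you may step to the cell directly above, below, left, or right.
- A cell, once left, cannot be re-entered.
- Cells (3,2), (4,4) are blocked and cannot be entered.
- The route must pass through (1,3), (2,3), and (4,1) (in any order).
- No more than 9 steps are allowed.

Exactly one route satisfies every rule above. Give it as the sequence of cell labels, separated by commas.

The budget equals the shortest possible length, so every move has to be on a shortest route through the required cells.
Route from (1,1): 3× down (reaching (4,1)), 2× right (reaching (4,3)), 3× up (reaching (1,3)), right to (1,4) — 9 moves in all.
Check: all required cells visited; 9 ≤ 9 moves.

(1,1), (2,1), (3,1), (4,1), (4,2), (4,3), (3,3), (2,3), (1,3), (1,4)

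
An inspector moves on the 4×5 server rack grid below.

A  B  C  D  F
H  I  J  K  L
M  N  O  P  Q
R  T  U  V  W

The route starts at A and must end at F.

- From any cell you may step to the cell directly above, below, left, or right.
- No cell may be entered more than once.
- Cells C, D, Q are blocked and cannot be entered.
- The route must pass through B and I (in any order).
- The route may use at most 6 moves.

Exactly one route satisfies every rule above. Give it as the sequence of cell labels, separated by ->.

A -> B -> I -> J -> K -> L -> F

Any route must reach B and I and still end at F within 6 moves, so the order of the required stops is forced.
Route from A: right to B, down to I, 3× right (reaching L), up to F — 6 moves in all.
Check: all required cells visited; 6 ≤ 6 moves.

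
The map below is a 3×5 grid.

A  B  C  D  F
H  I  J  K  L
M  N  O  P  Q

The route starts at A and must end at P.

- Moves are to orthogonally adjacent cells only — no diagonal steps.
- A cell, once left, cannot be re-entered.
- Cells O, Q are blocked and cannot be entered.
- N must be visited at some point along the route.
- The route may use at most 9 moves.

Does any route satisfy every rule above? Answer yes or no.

One route that works: A → H → M → N → I → J → K → P.

yes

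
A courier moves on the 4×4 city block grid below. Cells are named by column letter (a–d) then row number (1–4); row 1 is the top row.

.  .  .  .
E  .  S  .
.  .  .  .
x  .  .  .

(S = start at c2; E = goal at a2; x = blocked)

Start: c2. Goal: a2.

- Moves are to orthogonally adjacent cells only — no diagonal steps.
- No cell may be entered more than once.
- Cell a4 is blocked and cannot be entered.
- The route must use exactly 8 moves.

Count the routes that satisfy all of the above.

15

Need simple routes of exactly 8 moves from c2 to a2 (Manhattan distance 2, so 3 moves are spent on a detour and 3 undoing it).
Branch systematically from the start, pruning whenever the remaining move budget drops below the Manhattan distance to a2 or differs from it in parity. Grouping the completions by first move — via c1: 2; via c3: 5; via d2: 8 (no valid completion starts via b2) — and summing: 2 + 5 + 8 = 15.
That gives 15 routes.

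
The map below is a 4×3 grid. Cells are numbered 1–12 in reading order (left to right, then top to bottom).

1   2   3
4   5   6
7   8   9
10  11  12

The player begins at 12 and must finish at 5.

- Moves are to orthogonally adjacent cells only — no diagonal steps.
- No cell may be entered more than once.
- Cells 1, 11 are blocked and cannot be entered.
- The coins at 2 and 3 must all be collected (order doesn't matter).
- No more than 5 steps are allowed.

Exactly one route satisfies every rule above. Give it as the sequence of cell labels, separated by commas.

12, 9, 6, 3, 2, 5

Any route must reach 2 and 3 and still end at 5 within 5 moves, so the order of the required stops is forced.
Route from 12: up 3 to 3, left 1 to 2, down 1 to 5 — 5 moves in all.
Check: all required cells visited; 5 ≤ 5 moves.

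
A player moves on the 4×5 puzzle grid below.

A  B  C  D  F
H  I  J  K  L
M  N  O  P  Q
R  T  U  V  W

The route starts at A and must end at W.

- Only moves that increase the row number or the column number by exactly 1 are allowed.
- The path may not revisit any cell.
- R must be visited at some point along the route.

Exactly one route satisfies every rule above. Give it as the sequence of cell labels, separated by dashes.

A - H - M - R - T - U - V - W

Moves only go right or down, so the column and row indices never decrease.
Route from A: down 3 to R, right 4 to W — 7 moves in all.
Check: all required cells visited.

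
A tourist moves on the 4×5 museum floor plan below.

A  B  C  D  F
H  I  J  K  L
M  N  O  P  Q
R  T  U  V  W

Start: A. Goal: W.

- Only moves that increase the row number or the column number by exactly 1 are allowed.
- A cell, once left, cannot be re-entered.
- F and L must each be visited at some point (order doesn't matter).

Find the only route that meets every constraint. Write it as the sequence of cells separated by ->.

A -> B -> C -> D -> F -> L -> Q -> W

Moves only go right or down, so the column and row indices never decrease.
Route from A: 4× right (reaching F), 3× down (reaching W) — 7 moves in all.
Check: all required cells visited.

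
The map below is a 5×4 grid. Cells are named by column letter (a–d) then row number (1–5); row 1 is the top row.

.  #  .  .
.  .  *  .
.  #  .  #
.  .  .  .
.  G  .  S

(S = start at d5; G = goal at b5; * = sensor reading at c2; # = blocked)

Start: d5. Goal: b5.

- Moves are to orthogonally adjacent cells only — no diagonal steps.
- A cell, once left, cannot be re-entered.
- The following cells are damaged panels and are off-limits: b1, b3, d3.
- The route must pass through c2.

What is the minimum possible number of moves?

10

Any route passes through c2 somewhere between d5 and b5. Summing Manhattan distances along the two legs (d5 → c2 → b5) gives a lower bound of 4 + 4 = 8 moves.
The shortest route satisfying every rule uses 10 moves: d5 → d4 → c4 → c3 → c2 → b2 → a2 → a3 → a4 → a5 → b5.
The bound of 8 isn't tight here; checking systematically, no route of length 8 through 9 satisfies every constraint, so 10 is the minimum.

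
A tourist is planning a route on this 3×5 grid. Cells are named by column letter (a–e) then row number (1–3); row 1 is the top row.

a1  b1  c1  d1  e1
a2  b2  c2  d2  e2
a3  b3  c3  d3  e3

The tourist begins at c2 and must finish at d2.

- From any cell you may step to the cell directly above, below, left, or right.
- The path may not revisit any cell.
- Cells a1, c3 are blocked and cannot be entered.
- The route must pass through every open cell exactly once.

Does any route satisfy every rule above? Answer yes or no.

Colour the cells like a checkerboard: each orthogonal step flips colour, so a Hamiltonian route alternates colours. Here there are 6 cells of one colour and 7 of the other, with start on the opposite colour to the goal — the counts and endpoints can't be arranged into an alternating sequence of length 13, so no Hamiltonian route exists.

no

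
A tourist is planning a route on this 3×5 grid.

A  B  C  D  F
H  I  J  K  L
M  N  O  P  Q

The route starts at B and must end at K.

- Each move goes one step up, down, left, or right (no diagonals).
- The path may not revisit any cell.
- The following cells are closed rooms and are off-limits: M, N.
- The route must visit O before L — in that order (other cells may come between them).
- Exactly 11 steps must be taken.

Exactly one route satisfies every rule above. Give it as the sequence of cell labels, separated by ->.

The waypoints must appear in the order O, L, with no cell reused.
Route from B: left to A, down to H, 2× right (reaching J), down to O, 2× right (reaching Q), 2× up (reaching F), left to D, down to K — 11 moves in all.
Check: order respected (O at step 5, L at step 8); 11 moves as required.

B -> A -> H -> I -> J -> O -> P -> Q -> L -> F -> D -> K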